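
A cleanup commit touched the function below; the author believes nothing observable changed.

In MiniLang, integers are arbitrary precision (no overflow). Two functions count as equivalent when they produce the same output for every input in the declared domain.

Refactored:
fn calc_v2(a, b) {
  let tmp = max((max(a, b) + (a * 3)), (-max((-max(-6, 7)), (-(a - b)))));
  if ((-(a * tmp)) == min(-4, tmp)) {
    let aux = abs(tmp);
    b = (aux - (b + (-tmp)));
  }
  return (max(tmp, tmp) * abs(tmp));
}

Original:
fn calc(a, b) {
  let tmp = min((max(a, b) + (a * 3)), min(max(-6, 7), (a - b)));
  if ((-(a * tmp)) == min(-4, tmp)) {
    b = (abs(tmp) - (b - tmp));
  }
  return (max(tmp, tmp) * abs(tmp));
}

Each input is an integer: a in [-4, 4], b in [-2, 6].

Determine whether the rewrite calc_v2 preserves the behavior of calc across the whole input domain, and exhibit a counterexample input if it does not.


There is a counterexample at a=-4, b=-2: -196 on one side, -4 on the other.
calc: tmp becomes -14; next ((-(a * tmp)) == min(-4, tmp)) evaluates to false; next final value -196
calc_v2: tmp becomes -2; next ((-(a * tmp)) == min(-4, tmp)) evaluates to false; next final value -4
verdict: not equivalent; witness: a=-4, b=-2


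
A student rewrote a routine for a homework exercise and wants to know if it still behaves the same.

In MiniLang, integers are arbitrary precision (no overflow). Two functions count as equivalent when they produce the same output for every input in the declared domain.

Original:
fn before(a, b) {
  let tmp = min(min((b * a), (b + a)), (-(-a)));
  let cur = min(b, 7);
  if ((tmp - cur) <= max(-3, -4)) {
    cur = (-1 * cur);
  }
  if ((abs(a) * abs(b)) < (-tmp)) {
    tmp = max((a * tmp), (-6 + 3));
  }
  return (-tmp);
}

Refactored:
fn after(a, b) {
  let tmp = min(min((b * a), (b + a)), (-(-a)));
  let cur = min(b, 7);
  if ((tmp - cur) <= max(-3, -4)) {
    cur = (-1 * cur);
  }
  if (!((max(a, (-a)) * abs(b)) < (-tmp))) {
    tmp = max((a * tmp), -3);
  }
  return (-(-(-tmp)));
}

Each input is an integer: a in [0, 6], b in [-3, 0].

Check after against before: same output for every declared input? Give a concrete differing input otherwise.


There is a counterexample at a=0, b=-3: 0 on one side, 3 on the other.
before: tmp=-3, then cur=-3, then ((tmp - cur) <= max(-3, -4)) is false, then ((abs(a) * abs(b)) < (-tmp)) is true, then tmp=0, then returns 0
after: tmp=-3, then cur=-3, then ((tmp - cur) <= max(-3, -4)) is false, then (!((max(a, (-a)) * abs(b)) < (-tmp))) is false, then returns 3
verdict: not equivalent; witness: a=0, b=-3


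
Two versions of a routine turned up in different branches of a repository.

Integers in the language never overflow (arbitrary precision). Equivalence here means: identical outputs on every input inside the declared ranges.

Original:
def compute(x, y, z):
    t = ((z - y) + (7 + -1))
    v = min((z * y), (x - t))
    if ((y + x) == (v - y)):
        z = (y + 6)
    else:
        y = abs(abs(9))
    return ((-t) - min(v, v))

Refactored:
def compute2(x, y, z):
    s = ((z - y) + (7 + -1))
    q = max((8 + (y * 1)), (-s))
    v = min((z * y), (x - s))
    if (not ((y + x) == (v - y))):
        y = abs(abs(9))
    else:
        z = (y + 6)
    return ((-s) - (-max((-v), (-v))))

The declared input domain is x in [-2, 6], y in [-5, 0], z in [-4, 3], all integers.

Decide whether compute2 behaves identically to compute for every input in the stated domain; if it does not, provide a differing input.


This is a faithful refactor — constant usage differs; also statement counts differ; also local variable names differ; also min/max/abs usage differs; also arithmetic usage differs; also boolean connective usage differs, but the computed results match everywhere.
As a probe, take x=-1, y=-5, z=-3: compute runs t = 8; v = -9; ((y + x) == (v - y)) -> false; y = 9; return 1; compute2 runs s = 8; q = 3; v = -9; (not ((y + x) == (v - y))) -> true; y = 9; return 1; both end at 1.
An exhaustive pass over the 432 declared inputs shows identical outputs.
verdict: equivalent


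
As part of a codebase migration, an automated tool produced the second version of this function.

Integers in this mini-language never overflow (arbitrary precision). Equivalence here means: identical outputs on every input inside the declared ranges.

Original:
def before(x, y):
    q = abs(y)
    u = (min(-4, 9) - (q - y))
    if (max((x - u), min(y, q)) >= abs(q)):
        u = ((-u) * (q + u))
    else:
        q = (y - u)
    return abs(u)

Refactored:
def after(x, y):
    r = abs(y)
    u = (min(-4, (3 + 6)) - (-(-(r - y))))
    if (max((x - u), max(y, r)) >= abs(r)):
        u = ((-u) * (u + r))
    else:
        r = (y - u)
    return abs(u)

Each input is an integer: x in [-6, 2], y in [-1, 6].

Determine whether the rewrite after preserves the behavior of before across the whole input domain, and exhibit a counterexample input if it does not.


At x=-6, y=-1: before gives 6, after gives 30.
verdict: not equivalent; witness: x=-6, y=-1


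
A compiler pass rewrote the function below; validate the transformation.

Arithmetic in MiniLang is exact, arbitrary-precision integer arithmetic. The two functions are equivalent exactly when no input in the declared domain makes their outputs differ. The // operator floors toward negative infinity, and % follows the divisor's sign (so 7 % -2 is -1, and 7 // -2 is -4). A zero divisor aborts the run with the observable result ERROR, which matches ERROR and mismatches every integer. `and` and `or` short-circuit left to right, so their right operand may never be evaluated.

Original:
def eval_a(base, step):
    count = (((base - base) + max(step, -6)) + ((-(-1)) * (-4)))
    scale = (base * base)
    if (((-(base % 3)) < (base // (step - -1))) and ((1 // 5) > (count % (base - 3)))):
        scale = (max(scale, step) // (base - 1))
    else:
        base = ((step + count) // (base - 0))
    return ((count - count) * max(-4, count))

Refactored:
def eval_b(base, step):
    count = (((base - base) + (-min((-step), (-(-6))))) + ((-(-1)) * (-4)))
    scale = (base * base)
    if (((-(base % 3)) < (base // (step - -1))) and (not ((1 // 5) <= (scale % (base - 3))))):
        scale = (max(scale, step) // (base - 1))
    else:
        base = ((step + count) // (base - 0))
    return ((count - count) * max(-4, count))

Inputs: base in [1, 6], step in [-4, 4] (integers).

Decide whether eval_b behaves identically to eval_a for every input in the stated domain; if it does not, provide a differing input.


Input base=1, step=0: 0 from eval_a versus ERROR from eval_b.
verdict: not equivalent; witness: base=1, step=0


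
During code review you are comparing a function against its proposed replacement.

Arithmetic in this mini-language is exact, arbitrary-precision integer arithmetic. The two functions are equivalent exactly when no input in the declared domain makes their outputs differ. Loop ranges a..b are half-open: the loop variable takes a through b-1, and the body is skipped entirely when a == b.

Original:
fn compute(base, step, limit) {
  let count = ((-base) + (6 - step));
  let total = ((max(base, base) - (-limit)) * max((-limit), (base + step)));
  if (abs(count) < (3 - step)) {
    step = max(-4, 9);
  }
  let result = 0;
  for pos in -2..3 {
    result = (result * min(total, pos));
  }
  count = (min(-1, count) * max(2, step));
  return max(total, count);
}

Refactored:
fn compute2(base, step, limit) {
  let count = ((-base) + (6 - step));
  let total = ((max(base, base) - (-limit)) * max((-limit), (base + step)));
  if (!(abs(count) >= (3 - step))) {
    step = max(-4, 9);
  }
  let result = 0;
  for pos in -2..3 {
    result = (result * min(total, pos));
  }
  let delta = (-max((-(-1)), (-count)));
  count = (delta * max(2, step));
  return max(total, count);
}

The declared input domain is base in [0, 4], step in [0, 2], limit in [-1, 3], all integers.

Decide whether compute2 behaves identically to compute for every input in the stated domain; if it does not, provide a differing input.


Equivalent — the differences include statement counts differ, local variable names differ, comparison usage differs, boolean connective usage differs, min/max/abs usage differs, yet no declared input distinguishes the two.
As a probe, take base=4, step=1, limit=1: compute runs count=1, then total=25, then (abs(count) < (3 - step)) is true, then step=9, then result=0, then (pos=-2), then result=0, then (pos=-1), then result=0, then (pos=0), then result=0, then (pos=1), then result=0, then (pos=2), then result=0, then count=-9, then returns 25; compute2 runs count=1, then total=25, then (!(abs(count) >= (3 - step))) is true, then step=9, then result=0, then (pos=-2), then result=0, then (pos=-1), then result=0, then (pos=0), then result=0, then (pos=1), then result=0, then (pos=2), then result=0, then delta=-1, then count=-9, then returns 25; both end at 25.
An exhaustive pass over the 75 declared inputs shows identical outputs.
verdict: equivalent


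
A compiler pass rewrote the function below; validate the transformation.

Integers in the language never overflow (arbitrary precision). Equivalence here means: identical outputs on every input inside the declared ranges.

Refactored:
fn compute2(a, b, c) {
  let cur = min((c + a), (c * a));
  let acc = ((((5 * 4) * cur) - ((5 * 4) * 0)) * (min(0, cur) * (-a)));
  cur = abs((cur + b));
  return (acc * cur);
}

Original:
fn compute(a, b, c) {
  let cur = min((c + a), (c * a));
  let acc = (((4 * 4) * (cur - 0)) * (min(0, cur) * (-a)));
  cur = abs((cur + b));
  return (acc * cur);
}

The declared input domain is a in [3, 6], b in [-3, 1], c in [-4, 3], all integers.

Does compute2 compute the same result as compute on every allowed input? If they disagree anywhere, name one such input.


Try a=3, b=-3, c=-4.
compute: cur := -12 | acc := -6912 | cur := 15 | result -103680
compute2: cur := -12 | acc := -8640 | cur := 15 | result -129600
-103680 against -129600: the behavior changed.
verdict: not equivalent; witness: a=3, b=-3, c=-4


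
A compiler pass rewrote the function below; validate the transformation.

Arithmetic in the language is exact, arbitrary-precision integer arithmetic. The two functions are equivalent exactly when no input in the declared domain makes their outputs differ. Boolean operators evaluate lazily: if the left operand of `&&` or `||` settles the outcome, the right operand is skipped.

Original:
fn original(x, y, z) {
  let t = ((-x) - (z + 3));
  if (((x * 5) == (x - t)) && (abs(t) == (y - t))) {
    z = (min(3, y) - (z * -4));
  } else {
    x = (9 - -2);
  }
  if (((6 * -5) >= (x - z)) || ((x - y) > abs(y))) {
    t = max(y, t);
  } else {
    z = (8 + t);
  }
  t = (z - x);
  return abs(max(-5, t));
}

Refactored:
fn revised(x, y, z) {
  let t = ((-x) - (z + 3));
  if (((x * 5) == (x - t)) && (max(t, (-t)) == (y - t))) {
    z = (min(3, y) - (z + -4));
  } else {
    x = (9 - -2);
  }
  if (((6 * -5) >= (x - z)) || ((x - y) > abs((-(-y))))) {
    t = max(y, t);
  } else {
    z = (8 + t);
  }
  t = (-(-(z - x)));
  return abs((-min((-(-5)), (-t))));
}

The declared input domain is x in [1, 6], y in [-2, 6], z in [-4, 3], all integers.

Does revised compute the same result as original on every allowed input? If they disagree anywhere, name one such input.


The rewrite breaks on x=1, y=0, z=0, where the results are 1 and 3.
original: t := -4 | (((x * 5) == (x - t)) && (abs(t) == (y - t))): true | z := 0 | (((6 * -5) >= (x - z)) || ((x - y) > abs(y))): true | t := 0 | t := -1 | result 1
revised: t := -4 | (((x * 5) == (x - t)) && (max(t, (-t)) == (y - t))): true | z := 4 | (((6 * -5) >= (x - z)) || ((x - y) > abs((-(-y))))): true | t := 0 | t := 3 | result 3
verdict: not equivalent; witness: x=1, y=0, z=0


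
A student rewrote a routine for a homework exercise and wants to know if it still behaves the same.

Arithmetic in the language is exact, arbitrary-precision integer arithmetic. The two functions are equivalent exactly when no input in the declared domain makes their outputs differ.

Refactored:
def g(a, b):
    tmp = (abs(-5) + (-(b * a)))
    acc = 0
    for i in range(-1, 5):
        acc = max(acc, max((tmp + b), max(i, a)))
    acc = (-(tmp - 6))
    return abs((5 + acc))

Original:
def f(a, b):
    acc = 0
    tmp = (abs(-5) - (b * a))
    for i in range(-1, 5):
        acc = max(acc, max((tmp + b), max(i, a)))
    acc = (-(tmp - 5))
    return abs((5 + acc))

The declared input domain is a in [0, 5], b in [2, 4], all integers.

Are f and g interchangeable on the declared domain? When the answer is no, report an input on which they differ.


There is a counterexample at a=0, b=2: 5 on one side, 6 on the other.
f: acc := 0 | tmp := 5 | iter i=-1: | acc := 7 | iter i=0: | acc := 7 | iter i=1: | acc := 7 | iter i=2: | acc := 7 | iter i=3: | acc := 7 | iter i=4: | acc := 7 | acc := 0 | result 5
g: tmp := 5 | acc := 0 | iter i=-1: | acc := 7 | iter i=0: | acc := 7 | iter i=1: | acc := 7 | iter i=2: | acc := 7 | iter i=3: | acc := 7 | iter i=4: | acc := 7 | acc := 1 | result 6
verdict: not equivalent; witness: a=0, b=2


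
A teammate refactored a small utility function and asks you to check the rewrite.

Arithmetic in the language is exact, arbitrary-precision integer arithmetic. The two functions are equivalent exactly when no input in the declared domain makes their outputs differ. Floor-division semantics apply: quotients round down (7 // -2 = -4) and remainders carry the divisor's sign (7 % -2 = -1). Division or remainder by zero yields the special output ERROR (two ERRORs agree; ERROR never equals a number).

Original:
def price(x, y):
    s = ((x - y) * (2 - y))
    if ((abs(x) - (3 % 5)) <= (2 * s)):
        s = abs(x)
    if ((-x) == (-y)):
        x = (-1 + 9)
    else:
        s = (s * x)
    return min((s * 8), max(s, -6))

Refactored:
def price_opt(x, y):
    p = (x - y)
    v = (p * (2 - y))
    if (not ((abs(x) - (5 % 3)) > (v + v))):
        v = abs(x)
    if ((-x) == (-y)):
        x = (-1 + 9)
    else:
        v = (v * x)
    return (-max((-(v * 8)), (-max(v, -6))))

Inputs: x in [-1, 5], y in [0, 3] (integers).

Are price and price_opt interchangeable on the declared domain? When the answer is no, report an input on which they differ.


Take x=3, y=2.
price: s := 0 | ((abs(x) - (3 % 5)) <= (2 * s)): true | s := 3 | ((-x) == (-y)): false | s := 9 | result 9
price_opt: p := 1 | v := 0 | (not ((abs(x) - (5 % 3)) > (v + v))): false | ((-x) == (-y)): false | v := 0 | result 0
9 != 0, so the rewrite changes behavior.
verdict: not equivalent; witness: x=3, y=2


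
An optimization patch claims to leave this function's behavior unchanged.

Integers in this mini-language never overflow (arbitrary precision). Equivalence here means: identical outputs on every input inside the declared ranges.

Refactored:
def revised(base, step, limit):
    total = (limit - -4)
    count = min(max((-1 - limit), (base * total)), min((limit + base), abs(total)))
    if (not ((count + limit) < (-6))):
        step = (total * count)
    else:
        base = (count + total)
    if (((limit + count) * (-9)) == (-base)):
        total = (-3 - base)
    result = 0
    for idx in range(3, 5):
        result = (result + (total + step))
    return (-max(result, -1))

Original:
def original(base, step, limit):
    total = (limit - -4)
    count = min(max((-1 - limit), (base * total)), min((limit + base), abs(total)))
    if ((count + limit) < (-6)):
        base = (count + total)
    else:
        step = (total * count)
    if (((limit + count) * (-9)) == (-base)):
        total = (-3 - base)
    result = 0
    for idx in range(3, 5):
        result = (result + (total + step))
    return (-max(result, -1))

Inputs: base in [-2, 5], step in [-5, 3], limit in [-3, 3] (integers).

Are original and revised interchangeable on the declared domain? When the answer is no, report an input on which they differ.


The two are interchangeable: boolean connective usage differs, and every declared input agrees.
As a probe, take base=4, step=-2, limit=2: original runs total becomes 6; next count becomes 6; next ((count + limit) < (-6)) evaluates to false; next step becomes 36; next (((limit + count) * (-9)) == (-base)) evaluates to false; next result becomes 0; next at idx=3:; next result becomes 42; next at idx=4:; next result becomes 84; next final value -84; revised runs total becomes 6; next count becomes 6; next (not ((count + limit) < (-6))) evaluates to true; next step becomes 36; next (((limit + count) * (-9)) == (-base)) evaluates to false; next result becomes 0; next at idx=3:; next result becomes 42; next at idx=4:; next result becomes 84; next final value -84; both end at -84.
Checked all 504 inputs in the declared domain: the outputs agree on every one.
verdict: equivalent


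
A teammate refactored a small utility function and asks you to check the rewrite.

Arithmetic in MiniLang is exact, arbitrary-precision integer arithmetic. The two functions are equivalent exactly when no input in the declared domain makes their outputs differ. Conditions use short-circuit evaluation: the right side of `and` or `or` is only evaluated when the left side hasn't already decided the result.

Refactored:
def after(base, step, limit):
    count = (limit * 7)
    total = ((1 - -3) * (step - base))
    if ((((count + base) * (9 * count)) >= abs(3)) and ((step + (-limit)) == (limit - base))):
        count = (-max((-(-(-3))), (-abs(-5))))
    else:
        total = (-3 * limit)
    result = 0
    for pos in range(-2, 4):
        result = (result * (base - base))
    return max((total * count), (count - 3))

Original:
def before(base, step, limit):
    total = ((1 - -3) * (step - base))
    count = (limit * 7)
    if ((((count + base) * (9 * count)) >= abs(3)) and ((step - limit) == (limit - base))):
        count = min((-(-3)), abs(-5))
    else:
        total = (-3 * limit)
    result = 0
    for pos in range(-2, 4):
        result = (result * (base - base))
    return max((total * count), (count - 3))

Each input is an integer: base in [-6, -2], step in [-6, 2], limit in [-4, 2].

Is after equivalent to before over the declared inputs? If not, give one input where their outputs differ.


The two versions differ — the changes include min/max/abs usage differs, plus arithmetic usage differs.
One worked example (base=-3, step=1, limit=-2) — before: total = 16; count = -14; ((((count + base) * (9 * count)) >= abs(3)) and ((step - limit) == (limit - base))) -> false; total = 6; result = 0; [pos=-2]; result = 0; [pos=-1]; result = 0; [pos=0]; result = 0; [pos=1]; result = 0; [pos=2]; result = 0; [pos=3]; result = 0; return -17; after: count = -14; total = 16; ((((count + base) * (9 * count)) >= abs(3)) and ((step + (-limit)) == (limit - base))) -> false; total = 6; result = 0; [pos=-2]; result = 0; [pos=-1]; result = 0; [pos=0]; result = 0; [pos=1]; result = 0; [pos=2]; result = 0; [pos=3]; result = 0; return -17; agreement on -17.
Sweeping the whole domain (315 inputs) finds no disagreement.
verdict: equivalent


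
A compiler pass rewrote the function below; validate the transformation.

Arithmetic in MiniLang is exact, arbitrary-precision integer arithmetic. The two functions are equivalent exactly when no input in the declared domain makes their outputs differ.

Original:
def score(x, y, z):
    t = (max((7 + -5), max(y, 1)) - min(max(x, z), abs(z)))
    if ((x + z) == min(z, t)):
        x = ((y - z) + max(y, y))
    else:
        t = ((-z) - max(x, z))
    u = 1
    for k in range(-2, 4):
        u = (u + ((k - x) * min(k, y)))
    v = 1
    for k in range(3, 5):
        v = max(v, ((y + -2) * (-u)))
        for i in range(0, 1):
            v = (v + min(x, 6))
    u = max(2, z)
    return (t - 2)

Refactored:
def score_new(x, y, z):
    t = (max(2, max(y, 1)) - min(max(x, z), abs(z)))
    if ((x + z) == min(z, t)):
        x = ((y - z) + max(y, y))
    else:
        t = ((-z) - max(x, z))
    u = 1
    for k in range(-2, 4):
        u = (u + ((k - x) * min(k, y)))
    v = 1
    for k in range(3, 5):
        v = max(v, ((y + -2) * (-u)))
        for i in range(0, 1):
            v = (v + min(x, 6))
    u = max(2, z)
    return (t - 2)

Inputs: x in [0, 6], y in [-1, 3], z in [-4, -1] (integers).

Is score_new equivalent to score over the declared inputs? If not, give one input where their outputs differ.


Side by side, the visible changes include: constant usage differs; arithmetic usage differs.
As a probe, take x=1, y=1, z=-3: score runs t becomes 1; next ((x + z) == min(z, t)) evaluates to false; next t becomes 2; next u becomes 1; next at k=-2:; next u becomes 7; next at k=-1:; next u becomes 9; next at k=0:; next u becomes 9; next at k=1:; next u becomes 9; next at k=2:; next u becomes 10; next at k=3:; next u becomes 12; next v becomes 1; next at k=3:; next v becomes 12; next at i=0:; next v becomes 13; next at k=4:; next v becomes 13; next at i=0:; next v becomes 14; next u becomes 2; next final value 0; score_new runs t becomes 1; next ((x + z) == min(z, t)) evaluates to false; next t becomes 2; next u becomes 1; next at k=-2:; next u becomes 7; next at k=-1:; next u becomes 9; next at k=0:; next u becomes 9; next at k=1:; next u becomes 9; next at k=2:; next u becomes 10; next at k=3:; next u becomes 12; next v becomes 1; next at k=3:; next v becomes 12; next at i=0:; next v becomes 13; next at k=4:; next v becomes 13; next at i=0:; next v becomes 14; next u becomes 2; next final value 0; both end at 0.
Every one of the 140 inputs gives matching results.
verdict: equivalent


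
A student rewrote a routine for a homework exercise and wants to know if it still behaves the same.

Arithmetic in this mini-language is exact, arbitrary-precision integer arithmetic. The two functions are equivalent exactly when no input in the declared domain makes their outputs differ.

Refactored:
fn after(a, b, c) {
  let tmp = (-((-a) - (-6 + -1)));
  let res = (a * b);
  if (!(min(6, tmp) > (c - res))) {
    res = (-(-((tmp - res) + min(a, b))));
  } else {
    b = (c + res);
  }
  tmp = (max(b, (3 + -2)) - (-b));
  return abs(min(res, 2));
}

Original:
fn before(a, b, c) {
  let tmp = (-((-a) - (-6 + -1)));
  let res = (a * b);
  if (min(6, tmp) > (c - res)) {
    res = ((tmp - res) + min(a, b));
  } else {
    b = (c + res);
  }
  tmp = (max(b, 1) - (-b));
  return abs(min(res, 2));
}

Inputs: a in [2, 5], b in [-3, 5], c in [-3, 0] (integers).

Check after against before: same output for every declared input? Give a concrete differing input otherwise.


Consider the input a=2, b=-3, c=-3.
before: tmp = -5; res = -6; (min(6, tmp) > (c - res)) -> false; b = -9; tmp = -8; return 6
after: tmp = -5; res = -6; (!(min(6, tmp) > (c - res))) -> true; res = -2; tmp = -2; return 2
6 and 2 differ, so these are not the same function on this domain.
verdict: not equivalent; witness: a=2, b=-3, c=-3


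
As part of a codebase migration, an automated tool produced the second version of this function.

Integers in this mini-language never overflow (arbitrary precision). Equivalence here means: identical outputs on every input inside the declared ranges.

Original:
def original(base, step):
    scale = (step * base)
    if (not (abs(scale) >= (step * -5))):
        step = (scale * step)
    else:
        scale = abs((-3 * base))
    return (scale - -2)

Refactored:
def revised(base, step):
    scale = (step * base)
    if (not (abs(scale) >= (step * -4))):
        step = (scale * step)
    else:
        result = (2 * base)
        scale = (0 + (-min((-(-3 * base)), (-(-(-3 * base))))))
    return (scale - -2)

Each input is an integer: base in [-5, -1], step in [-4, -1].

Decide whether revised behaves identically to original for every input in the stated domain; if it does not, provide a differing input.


Evaluate both at base=-4, step=-4.
original: scale becomes 16; next (not (abs(scale) >= (step * -5))) evaluates to true; next step becomes -64; next final value 18
revised: scale becomes 16; next (not (abs(scale) >= (step * -4))) evaluates to false; next result becomes -8; next scale becomes 12; next final value 14
18 and 14 differ, so these are not the same function on this domain.
verdict: not equivalent; witness: base=-4, step=-4


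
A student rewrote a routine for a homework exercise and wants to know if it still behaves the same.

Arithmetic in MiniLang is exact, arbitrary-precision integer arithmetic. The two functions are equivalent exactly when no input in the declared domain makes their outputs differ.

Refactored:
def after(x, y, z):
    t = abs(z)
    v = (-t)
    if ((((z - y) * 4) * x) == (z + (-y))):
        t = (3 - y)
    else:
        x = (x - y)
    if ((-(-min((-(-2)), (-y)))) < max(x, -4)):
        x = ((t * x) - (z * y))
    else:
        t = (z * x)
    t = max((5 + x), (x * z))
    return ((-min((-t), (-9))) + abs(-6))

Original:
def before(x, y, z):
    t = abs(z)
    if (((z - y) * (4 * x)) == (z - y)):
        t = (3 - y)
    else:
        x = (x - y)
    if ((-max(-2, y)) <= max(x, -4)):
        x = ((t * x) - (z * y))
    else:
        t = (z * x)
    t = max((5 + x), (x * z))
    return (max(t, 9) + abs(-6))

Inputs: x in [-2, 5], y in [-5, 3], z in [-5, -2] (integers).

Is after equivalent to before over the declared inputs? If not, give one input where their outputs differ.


Try x=-2, y=-4, z=-5.
before: t := 5 | (((z - y) * (4 * x)) == (z - y)): false | x := 2 | ((-max(-2, y)) <= max(x, -4)): true | x := -10 | t := 50 | result 56
after: t := 5 | v := -5 | ((((z - y) * 4) * x) == (z + (-y))): false | x := 2 | ((-(-min((-(-2)), (-y)))) < max(x, -4)): false | t := -10 | t := 7 | result 15
56 and 15 differ, so these are not the same function on this domain.
verdict: not equivalent; witness: x=-2, y=-4, z=-5


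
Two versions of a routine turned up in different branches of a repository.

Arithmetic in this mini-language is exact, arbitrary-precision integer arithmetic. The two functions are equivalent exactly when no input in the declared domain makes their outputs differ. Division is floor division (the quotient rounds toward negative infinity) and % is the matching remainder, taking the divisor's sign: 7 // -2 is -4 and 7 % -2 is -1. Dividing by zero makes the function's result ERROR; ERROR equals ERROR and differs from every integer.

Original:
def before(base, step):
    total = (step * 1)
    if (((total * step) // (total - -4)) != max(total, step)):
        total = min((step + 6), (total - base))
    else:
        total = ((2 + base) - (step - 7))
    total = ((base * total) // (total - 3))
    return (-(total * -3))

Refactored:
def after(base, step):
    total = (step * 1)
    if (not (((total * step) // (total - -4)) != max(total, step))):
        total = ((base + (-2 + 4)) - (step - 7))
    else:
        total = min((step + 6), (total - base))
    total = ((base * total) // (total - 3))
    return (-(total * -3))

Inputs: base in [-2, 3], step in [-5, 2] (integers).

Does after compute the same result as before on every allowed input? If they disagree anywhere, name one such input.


Reading the diff, among the changes: arithmetic usage differs, plus constant usage differs, plus boolean connective usage differs.
Tracing base=-1, step=-5: before: total becomes -5; next (((total * step) // (total - -4)) != max(total, step)) evaluates to true; next total becomes -4; next total becomes -1; next final value -3 | after: total becomes -5; next (not (((total * step) // (total - -4)) != max(total, step))) evaluates to false; next total becomes -4; next total becomes -1; next final value -3 — matching result -3.
An exhaustive pass over the 48 declared inputs shows identical outputs.
verdict: equivalent


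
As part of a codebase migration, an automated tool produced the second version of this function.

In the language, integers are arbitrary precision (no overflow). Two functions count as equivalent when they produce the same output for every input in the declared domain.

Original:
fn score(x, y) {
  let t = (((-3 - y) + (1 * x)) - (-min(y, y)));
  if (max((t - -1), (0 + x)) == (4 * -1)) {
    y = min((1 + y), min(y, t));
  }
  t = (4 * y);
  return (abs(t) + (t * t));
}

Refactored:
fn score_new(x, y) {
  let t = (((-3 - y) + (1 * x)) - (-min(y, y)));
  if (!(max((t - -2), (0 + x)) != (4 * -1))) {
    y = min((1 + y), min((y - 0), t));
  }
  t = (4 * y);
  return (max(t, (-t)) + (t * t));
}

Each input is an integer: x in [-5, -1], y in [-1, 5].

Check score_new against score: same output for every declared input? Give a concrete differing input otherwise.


The edit looks behavioral (`-1` became `-2`), but over these ranges it never changes the outcome.
Spot check at x=-3, y=1 — score: t = -6; (max((t - -1), (0 + x)) == (4 * -1)) -> false; t = 4; return 20. score_new: t = -6; (!(max((t - -2), (0 + x)) != (4 * -1))) -> false; t = 4; return 20. Both give 20.
An exhaustive pass over the 35 declared inputs shows identical outputs.
verdict: equivalent


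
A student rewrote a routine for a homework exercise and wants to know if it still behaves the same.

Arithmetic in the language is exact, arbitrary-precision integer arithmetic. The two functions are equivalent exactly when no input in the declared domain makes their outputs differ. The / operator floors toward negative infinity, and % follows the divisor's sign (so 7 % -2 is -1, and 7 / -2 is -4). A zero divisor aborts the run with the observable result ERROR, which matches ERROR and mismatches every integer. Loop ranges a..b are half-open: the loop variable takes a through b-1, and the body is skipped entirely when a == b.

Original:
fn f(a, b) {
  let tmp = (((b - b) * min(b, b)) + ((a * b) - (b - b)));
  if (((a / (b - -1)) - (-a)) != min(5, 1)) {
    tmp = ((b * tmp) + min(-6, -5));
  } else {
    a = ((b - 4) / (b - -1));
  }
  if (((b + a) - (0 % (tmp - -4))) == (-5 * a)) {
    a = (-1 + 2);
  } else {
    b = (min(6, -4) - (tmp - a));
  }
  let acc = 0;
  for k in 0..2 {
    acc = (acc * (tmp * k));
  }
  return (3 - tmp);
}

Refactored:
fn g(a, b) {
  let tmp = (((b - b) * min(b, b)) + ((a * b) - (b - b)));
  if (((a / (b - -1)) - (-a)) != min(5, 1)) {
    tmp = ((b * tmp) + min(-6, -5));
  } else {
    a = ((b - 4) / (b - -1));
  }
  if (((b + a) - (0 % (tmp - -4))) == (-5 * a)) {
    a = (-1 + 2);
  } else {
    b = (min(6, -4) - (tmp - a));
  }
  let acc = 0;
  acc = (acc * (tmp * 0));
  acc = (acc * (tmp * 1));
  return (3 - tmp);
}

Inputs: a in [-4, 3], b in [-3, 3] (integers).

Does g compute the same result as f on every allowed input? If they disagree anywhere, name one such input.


The two versions differ — the changes include loop structure differs, plus arithmetic usage differs, plus constant usage differs, plus local variable names differ.
Spot check at a=3, b=2 — f: tmp becomes 6; next (((a / (b - -1)) - (-a)) != min(5, 1)) evaluates to true; next tmp becomes 6; next (((b + a) - (0 % (tmp - -4))) == (-5 * a)) evaluates to false; next b becomes -7; next acc becomes 0; next at k=0:; next acc becomes 0; next at k=1:; next acc becomes 0; next final value -3. g: tmp becomes 6; next (((a / (b - -1)) - (-a)) != min(5, 1)) evaluates to true; next tmp becomes 6; next (((b + a) - (0 % (tmp - -4))) == (-5 * a)) evaluates to false; next b becomes -7; next acc becomes 0; next acc becomes 0; next acc becomes 0; next final value -3. Both give -3.
Every one of the 56 inputs gives matching results.
verdict: equivalent


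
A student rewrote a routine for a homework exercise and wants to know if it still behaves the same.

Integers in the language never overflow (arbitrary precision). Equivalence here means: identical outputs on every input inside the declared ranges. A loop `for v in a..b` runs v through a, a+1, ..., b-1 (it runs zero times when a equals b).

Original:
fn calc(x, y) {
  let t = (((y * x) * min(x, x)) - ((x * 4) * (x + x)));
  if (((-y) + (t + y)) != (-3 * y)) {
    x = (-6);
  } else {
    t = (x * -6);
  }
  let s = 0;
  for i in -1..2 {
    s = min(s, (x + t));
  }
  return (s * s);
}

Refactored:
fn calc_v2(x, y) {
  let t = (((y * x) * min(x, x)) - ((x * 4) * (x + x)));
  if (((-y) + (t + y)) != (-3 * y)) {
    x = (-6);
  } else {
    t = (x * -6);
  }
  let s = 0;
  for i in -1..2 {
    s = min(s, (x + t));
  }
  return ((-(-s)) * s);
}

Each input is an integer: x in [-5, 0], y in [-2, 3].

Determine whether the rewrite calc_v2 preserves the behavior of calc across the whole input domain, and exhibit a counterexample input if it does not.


Equivalent — the differences include same computation, different form, yet no declared input distinguishes the two.
As a probe, take x=0, y=3: calc runs t := 0 | (((-y) + (t + y)) != (-3 * y)): true | x := -6 | s := 0 | iter i=-1: | s := -6 | iter i=0: | s := -6 | iter i=1: | s := -6 | result 36; calc_v2 runs t := 0 | (((-y) + (t + y)) != (-3 * y)): true | x := -6 | s := 0 | iter i=-1: | s := -6 | iter i=0: | s := -6 | iter i=1: | s := -6 | result 36; both end at 36.
Every one of the 36 inputs gives matching results.
verdict: equivalent


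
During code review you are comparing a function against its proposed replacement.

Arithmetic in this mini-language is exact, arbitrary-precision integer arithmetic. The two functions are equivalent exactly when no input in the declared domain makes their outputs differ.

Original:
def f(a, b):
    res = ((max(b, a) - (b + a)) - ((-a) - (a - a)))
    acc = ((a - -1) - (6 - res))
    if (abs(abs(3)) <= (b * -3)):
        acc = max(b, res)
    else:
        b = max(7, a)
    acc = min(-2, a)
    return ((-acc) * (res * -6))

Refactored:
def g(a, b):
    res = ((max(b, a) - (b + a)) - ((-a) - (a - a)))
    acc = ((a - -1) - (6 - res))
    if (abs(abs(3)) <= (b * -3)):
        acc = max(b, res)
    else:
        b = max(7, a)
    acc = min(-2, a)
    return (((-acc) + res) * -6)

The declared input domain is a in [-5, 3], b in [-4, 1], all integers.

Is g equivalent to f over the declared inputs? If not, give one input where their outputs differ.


Try a=-5, b=-4.
f: res := 0 | acc := -10 | (abs(abs(3)) <= (b * -3)): true | acc := 0 | acc := -5 | result 0
g: res := 0 | acc := -10 | (abs(abs(3)) <= (b * -3)): true | acc := 0 | acc := -5 | result -30
0 vs -30 — the two versions disagree here.
verdict: not equivalent; witness: a=-5, b=-4


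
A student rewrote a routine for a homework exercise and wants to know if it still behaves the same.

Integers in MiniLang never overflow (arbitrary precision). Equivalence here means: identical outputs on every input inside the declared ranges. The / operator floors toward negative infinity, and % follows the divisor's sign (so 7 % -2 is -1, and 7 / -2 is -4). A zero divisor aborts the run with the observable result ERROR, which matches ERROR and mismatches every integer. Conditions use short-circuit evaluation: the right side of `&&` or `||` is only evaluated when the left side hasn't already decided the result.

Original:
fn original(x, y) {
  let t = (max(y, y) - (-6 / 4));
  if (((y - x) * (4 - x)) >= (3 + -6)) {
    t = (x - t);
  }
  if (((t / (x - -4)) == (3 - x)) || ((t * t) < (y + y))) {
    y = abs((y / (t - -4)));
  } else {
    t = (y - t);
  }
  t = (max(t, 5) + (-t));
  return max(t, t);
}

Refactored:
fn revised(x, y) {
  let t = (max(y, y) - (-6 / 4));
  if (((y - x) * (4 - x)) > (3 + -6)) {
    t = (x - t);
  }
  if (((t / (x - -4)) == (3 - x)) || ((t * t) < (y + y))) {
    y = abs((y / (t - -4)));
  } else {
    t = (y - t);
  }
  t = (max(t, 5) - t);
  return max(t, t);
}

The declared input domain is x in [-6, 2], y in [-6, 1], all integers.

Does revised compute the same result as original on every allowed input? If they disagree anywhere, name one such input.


Take x=1, y=0.
original: t := 2 | (((y - x) * (4 - x)) >= (3 + -6)): true | t := -1 | (((t / (x - -4)) == (3 - x)) || ((t * t) < (y + y))): false | t := 1 | t := 4 | result 4
revised: t := 2 | (((y - x) * (4 - x)) > (3 + -6)): false | (((t / (x - -4)) == (3 - x)) || ((t * t) < (y + y))): false | t := -2 | t := 7 | result 7
4 vs 7 — the two versions disagree here.
verdict: not equivalent; witness: x=1, y=0


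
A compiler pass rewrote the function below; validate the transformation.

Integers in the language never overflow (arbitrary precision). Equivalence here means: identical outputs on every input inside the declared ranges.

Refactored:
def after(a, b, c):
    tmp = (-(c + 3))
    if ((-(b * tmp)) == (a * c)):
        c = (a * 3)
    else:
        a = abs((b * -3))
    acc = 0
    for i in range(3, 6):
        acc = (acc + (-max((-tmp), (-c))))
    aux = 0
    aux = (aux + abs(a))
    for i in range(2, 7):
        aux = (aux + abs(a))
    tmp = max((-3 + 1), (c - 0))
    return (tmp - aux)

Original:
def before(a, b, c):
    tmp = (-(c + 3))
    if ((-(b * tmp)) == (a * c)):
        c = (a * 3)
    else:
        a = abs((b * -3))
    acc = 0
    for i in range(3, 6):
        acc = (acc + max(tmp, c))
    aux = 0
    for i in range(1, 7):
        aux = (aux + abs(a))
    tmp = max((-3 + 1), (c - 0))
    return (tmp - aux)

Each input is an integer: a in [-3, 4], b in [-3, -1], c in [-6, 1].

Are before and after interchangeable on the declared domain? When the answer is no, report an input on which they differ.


Whatever the rewrite altered, no input in the stated domain can expose a difference.
Tracing a=-2, b=-2, c=-2: before: tmp=-1, then ((-(b * tmp)) == (a * c)) is false, then a=6, then acc=0, then (i=3), then acc=-1, then (i=4), then acc=-2, then (i=5), then acc=-3, then aux=0, then (i=1), then aux=6, then (i=2), then aux=12, then (i=3), then aux=18, then (i=4), then aux=24, then (i=5), then aux=30, then (i=6), then aux=36, then tmp=-2, then returns -38 | after: tmp=-1, then ((-(b * tmp)) == (a * c)) is false, then a=6, then acc=0, then (i=3), then acc=-2, then (i=4), then acc=-4, then (i=5), then acc=-6, then aux=0, then aux=6, then (i=2), then aux=12, then (i=3), then aux=18, then (i=4), then aux=24, then (i=5), then aux=30, then (i=6), then aux=36, then tmp=-2, then returns -38 — matching result -38.
Every one of the 192 inputs gives matching results.
verdict: equivalent


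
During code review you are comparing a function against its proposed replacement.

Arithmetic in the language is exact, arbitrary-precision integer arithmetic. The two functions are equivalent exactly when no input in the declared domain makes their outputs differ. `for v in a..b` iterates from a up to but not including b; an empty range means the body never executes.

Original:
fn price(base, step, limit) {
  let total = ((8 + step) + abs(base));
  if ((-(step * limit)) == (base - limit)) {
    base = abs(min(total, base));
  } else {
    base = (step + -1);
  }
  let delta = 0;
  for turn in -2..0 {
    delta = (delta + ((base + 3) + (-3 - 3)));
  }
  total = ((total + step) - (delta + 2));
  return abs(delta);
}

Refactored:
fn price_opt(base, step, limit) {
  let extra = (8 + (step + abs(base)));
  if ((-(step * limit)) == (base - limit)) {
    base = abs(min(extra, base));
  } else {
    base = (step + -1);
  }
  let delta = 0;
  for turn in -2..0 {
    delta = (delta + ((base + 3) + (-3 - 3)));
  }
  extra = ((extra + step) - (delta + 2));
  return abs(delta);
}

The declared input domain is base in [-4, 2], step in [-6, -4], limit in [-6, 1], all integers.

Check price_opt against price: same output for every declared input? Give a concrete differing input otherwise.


Differences: local variable names differ — yet all 168 inputs agree.
verdict: equivalent


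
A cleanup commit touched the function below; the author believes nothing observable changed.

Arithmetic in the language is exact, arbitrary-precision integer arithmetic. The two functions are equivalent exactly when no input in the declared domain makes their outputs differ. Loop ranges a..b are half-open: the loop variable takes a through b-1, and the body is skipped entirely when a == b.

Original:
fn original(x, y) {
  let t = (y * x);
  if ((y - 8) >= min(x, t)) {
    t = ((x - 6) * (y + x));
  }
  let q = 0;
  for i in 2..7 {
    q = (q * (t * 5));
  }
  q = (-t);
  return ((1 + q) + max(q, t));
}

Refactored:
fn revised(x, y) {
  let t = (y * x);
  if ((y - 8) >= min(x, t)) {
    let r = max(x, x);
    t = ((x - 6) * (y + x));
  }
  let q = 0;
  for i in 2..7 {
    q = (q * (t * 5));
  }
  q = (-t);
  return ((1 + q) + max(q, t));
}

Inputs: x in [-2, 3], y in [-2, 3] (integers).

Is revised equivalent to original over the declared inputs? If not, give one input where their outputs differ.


Behavior is preserved: although statement counts differ; and min/max/abs usage differs; and local variable names differ, the outputs never diverge.
As a probe, take x=3, y=1: original runs t=3, then ((y - 8) >= min(x, t)) is false, then q=0, then (i=2), then q=0, then (i=3), then q=0, then (i=4), then q=0, then (i=5), then q=0, then (i=6), then q=0, then q=-3, then returns 1; revised runs t=3, then ((y - 8) >= min(x, t)) is false, then q=0, then (i=2), then q=0, then (i=3), then q=0, then (i=4), then q=0, then (i=5), then q=0, then (i=6), then q=0, then q=-3, then returns 1; both end at 1.
Sweeping the whole domain (36 inputs) finds no disagreement.
verdict: equivalent
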